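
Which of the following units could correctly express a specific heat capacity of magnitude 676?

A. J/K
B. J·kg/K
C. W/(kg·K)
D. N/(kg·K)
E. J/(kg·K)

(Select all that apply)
E

specific heat capacity has SI base units: m^2 / (s^2 * K)

Checking each option against m^2 / (s^2 * K):
  A. J/K: ✗ does not match
  B. J·kg/K: ✗ does not match
  C. W/(kg·K): ✗ does not match
  D. N/(kg·K): ✗ does not match
  E. J/(kg·K): ✓ matches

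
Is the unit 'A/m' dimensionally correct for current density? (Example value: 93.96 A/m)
No

current density has SI base units: A / m^2
A/m does NOT reduce to A / m^2; a valid unit for current density would be e.g. A/m².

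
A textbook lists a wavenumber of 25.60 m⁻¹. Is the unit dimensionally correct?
Yes

wavenumber has SI base units: 1 / m
m⁻¹ reduces to the same SI base units, so it is a valid unit for wavenumber.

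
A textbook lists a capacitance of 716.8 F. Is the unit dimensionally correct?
Yes

capacitance has SI base units: A^2 * s^4 / (kg * m^2)
F reduces to the same SI base units, so it is a valid unit for capacitance.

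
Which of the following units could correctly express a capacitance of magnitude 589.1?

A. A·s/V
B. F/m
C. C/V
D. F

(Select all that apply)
A, C, D

capacitance has SI base units: A^2 * s^4 / (kg * m^2)

Checking each option against A^2 * s^4 / (kg * m^2):
  A. A·s/V: ✓ matches
  B. F/m: ✗ does not match
  C. C/V: ✓ matches
  D. F: ✓ matches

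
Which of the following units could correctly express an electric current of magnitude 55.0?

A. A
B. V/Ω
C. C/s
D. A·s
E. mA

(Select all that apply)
A, B, C, E

electric current has SI base units: A

Checking each option against A:
  A. A: ✓ matches
  B. V/Ω: ✓ matches
  C. C/s: ✓ matches
  D. A·s: ✗ does not match
  E. mA: ✓ matches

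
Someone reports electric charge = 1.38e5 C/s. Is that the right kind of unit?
No

electric charge has SI base units: A * s
C/s does NOT reduce to A * s; a valid unit for electric charge would be e.g. C.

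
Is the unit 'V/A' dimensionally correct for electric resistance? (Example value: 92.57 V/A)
Yes

electric resistance has SI base units: kg * m^2 / (A^2 * s^3)
V/A reduces to the same SI base units, so it is a valid unit for electric resistance.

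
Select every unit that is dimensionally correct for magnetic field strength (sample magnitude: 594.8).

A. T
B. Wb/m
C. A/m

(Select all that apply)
C

magnetic field strength has SI base units: A / m

Checking each option against A / m:
  A. T: ✗ does not match
  B. Wb/m: ✗ does not match
  C. A/m: ✓ matches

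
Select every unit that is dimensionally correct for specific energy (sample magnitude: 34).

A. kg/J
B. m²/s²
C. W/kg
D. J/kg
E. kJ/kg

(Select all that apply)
B, D, E

specific energy has SI base units: m^2 / s^2

Checking each option against m^2 / s^2:
  A. kg/J: ✗ does not match
  B. m²/s²: ✓ matches
  C. W/kg: ✗ does not match
  D. J/kg: ✓ matches
  E. kJ/kg: ✓ matches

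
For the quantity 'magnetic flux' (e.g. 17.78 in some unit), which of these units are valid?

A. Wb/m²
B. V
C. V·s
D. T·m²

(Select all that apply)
C, D

magnetic flux has SI base units: kg * m^2 / (A * s^2)

Checking each option against kg * m^2 / (A * s^2):
  A. Wb/m²: ✗ does not match
  B. V: ✗ does not match
  C. V·s: ✓ matches
  D. T·m²: ✓ matches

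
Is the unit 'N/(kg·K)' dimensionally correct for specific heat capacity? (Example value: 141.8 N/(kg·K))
No

specific heat capacity has SI base units: m^2 / (s^2 * K)
N/(kg·K) does NOT reduce to m^2 / (s^2 * K); a valid unit for specific heat capacity would be e.g. J/(kg·K).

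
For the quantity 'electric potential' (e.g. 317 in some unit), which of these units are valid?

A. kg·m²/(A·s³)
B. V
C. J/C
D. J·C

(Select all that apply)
A, B, C

electric potential has SI base units: kg * m^2 / (A * s^3)

Checking each option against kg * m^2 / (A * s^3):
  A. kg·m²/(A·s³): ✓ matches
  B. V: ✓ matches
  C. J/C: ✓ matches
  D. J·C: ✗ does not match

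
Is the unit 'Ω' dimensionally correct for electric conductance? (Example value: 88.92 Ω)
No

electric conductance has SI base units: A^2 * s^3 / (kg * m^2)
Ω does NOT reduce to A^2 * s^3 / (kg * m^2); a valid unit for electric conductance would be e.g. S.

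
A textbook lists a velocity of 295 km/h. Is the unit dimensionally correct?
Yes

velocity has SI base units: m / s
km/h reduces to the same SI base units, so it is a valid unit for velocity.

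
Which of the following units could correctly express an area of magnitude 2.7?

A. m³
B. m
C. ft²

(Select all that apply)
C

area has SI base units: m^2

Checking each option against m^2:
  A. m³: ✗ does not match
  B. m: ✗ does not match
  C. ft²: ✓ matches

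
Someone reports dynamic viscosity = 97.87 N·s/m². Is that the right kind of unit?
Yes

dynamic viscosity has SI base units: kg / (m * s)
N·s/m² reduces to the same SI base units, so it is a valid unit for dynamic viscosity.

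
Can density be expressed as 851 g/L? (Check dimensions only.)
Yes

density has SI base units: kg / m^3
g/L reduces to the same SI base units, so it is a valid unit for density.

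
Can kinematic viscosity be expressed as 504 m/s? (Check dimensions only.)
No

kinematic viscosity has SI base units: m^2 / s
m/s does NOT reduce to m^2 / s; a valid unit for kinematic viscosity would be e.g. m²/s.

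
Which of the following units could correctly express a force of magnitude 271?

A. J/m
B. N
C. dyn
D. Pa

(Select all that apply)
A, B, C

force has SI base units: kg * m / s^2

Checking each option against kg * m / s^2:
  A. J/m: ✓ matches
  B. N: ✓ matches
  C. dyn: ✓ matches
  D. Pa: ✗ does not match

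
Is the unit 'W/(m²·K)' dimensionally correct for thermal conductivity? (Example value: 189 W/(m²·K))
No

thermal conductivity has SI base units: kg * m / (s^3 * K)
W/(m²·K) does NOT reduce to kg * m / (s^3 * K); a valid unit for thermal conductivity would be e.g. W/(m·K).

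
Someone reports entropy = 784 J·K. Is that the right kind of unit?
No

entropy has SI base units: kg * m^2 / (s^2 * K)
J·K does NOT reduce to kg * m^2 / (s^2 * K); a valid unit for entropy would be e.g. J/K.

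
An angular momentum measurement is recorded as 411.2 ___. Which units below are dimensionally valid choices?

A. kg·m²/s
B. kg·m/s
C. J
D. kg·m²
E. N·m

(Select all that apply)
A

angular momentum has SI base units: kg * m^2 / s

Checking each option against kg * m^2 / s:
  A. kg·m²/s: ✓ matches
  B. kg·m/s: ✗ does not match
  C. J: ✗ does not match
  D. kg·m²: ✗ does not match
  E. N·m: ✗ does not match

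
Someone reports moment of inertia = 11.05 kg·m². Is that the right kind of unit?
Yes

moment of inertia has SI base units: kg * m^2
kg·m² reduces to the same SI base units, so it is a valid unit for moment of inertia.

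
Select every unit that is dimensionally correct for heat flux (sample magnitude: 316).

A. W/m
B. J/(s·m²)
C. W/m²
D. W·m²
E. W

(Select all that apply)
B, C

heat flux has SI base units: kg / s^3

Checking each option against kg / s^3:
  A. W/m: ✗ does not match
  B. J/(s·m²): ✓ matches
  C. W/m²: ✓ matches
  D. W·m²: ✗ does not match
  E. W: ✗ does not match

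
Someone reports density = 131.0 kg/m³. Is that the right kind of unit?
Yes

density has SI base units: kg / m^3
kg/m³ reduces to the same SI base units, so it is a valid unit for density.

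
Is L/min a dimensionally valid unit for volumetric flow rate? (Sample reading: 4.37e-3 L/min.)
Yes

volumetric flow rate has SI base units: m^3 / s
L/min reduces to the same SI base units, so it is a valid unit for volumetric flow rate.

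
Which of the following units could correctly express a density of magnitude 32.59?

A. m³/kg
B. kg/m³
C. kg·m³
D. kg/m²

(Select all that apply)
B

density has SI base units: kg / m^3

Checking each option against kg / m^3:
  A. m³/kg: ✗ does not match
  B. kg/m³: ✓ matches
  C. kg·m³: ✗ does not match
  D. kg/m²: ✗ does not match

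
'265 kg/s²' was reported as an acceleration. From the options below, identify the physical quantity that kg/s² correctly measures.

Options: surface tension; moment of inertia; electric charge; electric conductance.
surface tension

acceleration should have units dimensionally equivalent to m / s^2 (e.g. m/s²).
The given unit 'kg/s²' reduces to kg / s^2. Of the listed options, that is the dimensionality of surface tension.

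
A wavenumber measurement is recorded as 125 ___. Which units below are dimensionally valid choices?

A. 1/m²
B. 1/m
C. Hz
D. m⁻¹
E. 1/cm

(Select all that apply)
B, D, E

wavenumber has SI base units: 1 / m

Checking each option against 1 / m:
  A. 1/m²: ✗ does not match
  B. 1/m: ✓ matches
  C. Hz: ✗ does not match
  D. m⁻¹: ✓ matches
  E. 1/cm: ✓ matches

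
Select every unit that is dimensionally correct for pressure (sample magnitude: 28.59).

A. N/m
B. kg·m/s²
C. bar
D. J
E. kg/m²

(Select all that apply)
C

pressure has SI base units: kg / (m * s^2)

Checking each option against kg / (m * s^2):
  A. N/m: ✗ does not match
  B. kg·m/s²: ✗ does not match
  C. bar: ✓ matches
  D. J: ✗ does not match
  E. kg/m²: ✗ does not match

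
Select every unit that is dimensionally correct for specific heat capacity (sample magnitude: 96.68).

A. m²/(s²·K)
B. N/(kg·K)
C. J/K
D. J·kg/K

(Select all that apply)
A

specific heat capacity has SI base units: m^2 / (s^2 * K)

Checking each option against m^2 / (s^2 * K):
  A. m²/(s²·K): ✓ matches
  B. N/(kg·K): ✗ does not match
  C. J/K: ✗ does not match
  D. J·kg/K: ✗ does not match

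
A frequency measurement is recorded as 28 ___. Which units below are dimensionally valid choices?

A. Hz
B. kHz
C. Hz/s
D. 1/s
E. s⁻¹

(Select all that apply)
A, B, D, E

frequency has SI base units: 1 / s

Checking each option against 1 / s:
  A. Hz: ✓ matches
  B. kHz: ✓ matches
  C. Hz/s: ✗ does not match
  D. 1/s: ✓ matches
  E. s⁻¹: ✓ matches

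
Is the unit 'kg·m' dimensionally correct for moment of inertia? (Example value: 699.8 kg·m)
No

moment of inertia has SI base units: kg * m^2
kg·m does NOT reduce to kg * m^2; a valid unit for moment of inertia would be e.g. kg·m².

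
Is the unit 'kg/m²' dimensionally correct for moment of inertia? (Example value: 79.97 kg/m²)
No

moment of inertia has SI base units: kg * m^2
kg/m² does NOT reduce to kg * m^2; a valid unit for moment of inertia would be e.g. kg·m².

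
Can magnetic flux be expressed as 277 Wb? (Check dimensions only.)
Yes

magnetic flux has SI base units: kg * m^2 / (A * s^2)
Wb reduces to the same SI base units, so it is a valid unit for magnetic flux.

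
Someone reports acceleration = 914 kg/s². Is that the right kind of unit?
No

acceleration has SI base units: m / s^2
kg/s² does NOT reduce to m / s^2; a valid unit for acceleration would be e.g. m/s².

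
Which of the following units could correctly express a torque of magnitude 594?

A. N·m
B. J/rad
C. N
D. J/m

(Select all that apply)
A, B

torque has SI base units: kg * m^2 / s^2

Checking each option against kg * m^2 / s^2:
  A. N·m: ✓ matches
  B. J/rad: ✓ matches
  C. N: ✗ does not match
  D. J/m: ✗ does not match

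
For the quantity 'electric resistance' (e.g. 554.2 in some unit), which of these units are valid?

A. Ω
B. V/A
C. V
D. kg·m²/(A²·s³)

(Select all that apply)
A, B, D

electric resistance has SI base units: kg * m^2 / (A^2 * s^3)

Checking each option against kg * m^2 / (A^2 * s^3):
  A. Ω: ✓ matches
  B. V/A: ✓ matches
  C. V: ✗ does not match
  D. kg·m²/(A²·s³): ✓ matches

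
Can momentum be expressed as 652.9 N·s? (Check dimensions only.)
Yes

momentum has SI base units: kg * m / s
N·s reduces to the same SI base units, so it is a valid unit for momentum.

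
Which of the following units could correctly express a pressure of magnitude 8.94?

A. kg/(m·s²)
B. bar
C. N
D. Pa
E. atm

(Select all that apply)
A, B, D, E

pressure has SI base units: kg / (m * s^2)

Checking each option against kg / (m * s^2):
  A. kg/(m·s²): ✓ matches
  B. bar: ✓ matches
  C. N: ✗ does not match
  D. Pa: ✓ matches
  E. atm: ✓ matches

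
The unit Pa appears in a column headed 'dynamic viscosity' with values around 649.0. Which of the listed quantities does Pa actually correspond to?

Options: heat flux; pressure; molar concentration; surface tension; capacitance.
pressure

dynamic viscosity should have units dimensionally equivalent to kg / (m * s) (e.g. Pa·s).
The given unit 'Pa' reduces to kg / (m * s^2). Of the listed options, that is the dimensionality of pressure.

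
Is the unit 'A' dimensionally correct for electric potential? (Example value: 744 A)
No

electric potential has SI base units: kg * m^2 / (A * s^3)
A does NOT reduce to kg * m^2 / (A * s^3); a valid unit for electric potential would be e.g. V.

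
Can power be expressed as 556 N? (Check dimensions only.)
No

power has SI base units: kg * m^2 / s^3
N does NOT reduce to kg * m^2 / s^3; a valid unit for power would be e.g. W.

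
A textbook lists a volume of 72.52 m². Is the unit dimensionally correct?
No

volume has SI base units: m^3
m² does NOT reduce to m^3; a valid unit for volume would be e.g. m³.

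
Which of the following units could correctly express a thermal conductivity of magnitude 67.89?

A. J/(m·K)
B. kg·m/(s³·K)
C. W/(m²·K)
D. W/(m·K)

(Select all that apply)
B, D

thermal conductivity has SI base units: kg * m / (s^3 * K)

Checking each option against kg * m / (s^3 * K):
  A. J/(m·K): ✗ does not match
  B. kg·m/(s³·K): ✓ matches
  C. W/(m²·K): ✗ does not match
  D. W/(m·K): ✓ matches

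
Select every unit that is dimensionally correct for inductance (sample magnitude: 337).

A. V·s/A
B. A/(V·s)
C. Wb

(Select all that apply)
A

inductance has SI base units: kg * m^2 / (A^2 * s^2)

Checking each option against kg * m^2 / (A^2 * s^2):
  A. V·s/A: ✓ matches
  B. A/(V·s): ✗ does not match
  C. Wb: ✗ does not match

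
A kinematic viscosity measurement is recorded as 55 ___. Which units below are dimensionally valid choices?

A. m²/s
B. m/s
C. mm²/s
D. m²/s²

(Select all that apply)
A, C

kinematic viscosity has SI base units: m^2 / s

Checking each option against m^2 / s:
  A. m²/s: ✓ matches
  B. m/s: ✗ does not match
  C. mm²/s: ✓ matches
  D. m²/s²: ✗ does not match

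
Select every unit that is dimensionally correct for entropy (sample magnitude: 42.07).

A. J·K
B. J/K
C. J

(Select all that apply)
B

entropy has SI base units: kg * m^2 / (s^2 * K)

Checking each option against kg * m^2 / (s^2 * K):
  A. J·K: ✗ does not match
  B. J/K: ✓ matches
  C. J: ✗ does not match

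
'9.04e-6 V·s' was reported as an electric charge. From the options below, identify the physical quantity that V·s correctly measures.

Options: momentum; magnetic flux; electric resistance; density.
magnetic flux

electric charge should have units dimensionally equivalent to A * s (e.g. C).
The given unit 'V·s' reduces to kg * m^2 / (A * s^2). Of the listed options, that is the dimensionality of magnetic flux.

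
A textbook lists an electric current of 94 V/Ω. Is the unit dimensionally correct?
Yes

electric current has SI base units: A
V/Ω reduces to the same SI base units, so it is a valid unit for electric current.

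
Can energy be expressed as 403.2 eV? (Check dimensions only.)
Yes

energy has SI base units: kg * m^2 / s^2
eV reduces to the same SI base units, so it is a valid unit for energy.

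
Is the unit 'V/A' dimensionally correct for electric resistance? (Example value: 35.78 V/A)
Yes

electric resistance has SI base units: kg * m^2 / (A^2 * s^3)
V/A reduces to the same SI base units, so it is a valid unit for electric resistance.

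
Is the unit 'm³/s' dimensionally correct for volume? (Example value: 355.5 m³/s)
No

volume has SI base units: m^3
m³/s does NOT reduce to m^3; a valid unit for volume would be e.g. m³.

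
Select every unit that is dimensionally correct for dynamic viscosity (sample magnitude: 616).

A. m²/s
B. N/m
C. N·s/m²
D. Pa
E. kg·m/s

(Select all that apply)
C

dynamic viscosity has SI base units: kg / (m * s)

Checking each option against kg / (m * s):
  A. m²/s: ✗ does not match
  B. N/m: ✗ does not match
  C. N·s/m²: ✓ matches
  D. Pa: ✗ does not match
  E. kg·m/s: ✗ does not match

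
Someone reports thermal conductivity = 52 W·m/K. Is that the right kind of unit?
No

thermal conductivity has SI base units: kg * m / (s^3 * K)
W·m/K does NOT reduce to kg * m / (s^3 * K); a valid unit for thermal conductivity would be e.g. W/(m·K).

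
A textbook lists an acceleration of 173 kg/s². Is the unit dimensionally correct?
No

acceleration has SI base units: m / s^2
kg/s² does NOT reduce to m / s^2; a valid unit for acceleration would be e.g. m/s².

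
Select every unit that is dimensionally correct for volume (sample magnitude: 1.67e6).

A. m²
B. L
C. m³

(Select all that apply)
B, C

volume has SI base units: m^3

Checking each option against m^3:
  A. m²: ✗ does not match
  B. L: ✓ matches
  C. m³: ✓ matches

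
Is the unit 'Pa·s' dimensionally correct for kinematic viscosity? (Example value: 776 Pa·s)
No

kinematic viscosity has SI base units: m^2 / s
Pa·s does NOT reduce to m^2 / s; a valid unit for kinematic viscosity would be e.g. m²/s.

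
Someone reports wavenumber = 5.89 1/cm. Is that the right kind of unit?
Yes

wavenumber has SI base units: 1 / m
1/cm reduces to the same SI base units, so it is a valid unit for wavenumber.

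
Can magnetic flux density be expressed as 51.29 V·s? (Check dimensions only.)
No

magnetic flux density has SI base units: kg / (A * s^2)
V·s does NOT reduce to kg / (A * s^2); a valid unit for magnetic flux density would be e.g. T.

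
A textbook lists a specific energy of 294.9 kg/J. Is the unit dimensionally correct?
No

specific energy has SI base units: m^2 / s^2
kg/J does NOT reduce to m^2 / s^2; a valid unit for specific energy would be e.g. J/kg.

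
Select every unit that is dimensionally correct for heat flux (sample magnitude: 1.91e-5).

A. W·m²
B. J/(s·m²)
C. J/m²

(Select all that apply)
B

heat flux has SI base units: kg / s^3

Checking each option against kg / s^3:
  A. W·m²: ✗ does not match
  B. J/(s·m²): ✓ matches
  C. J/m²: ✗ does not match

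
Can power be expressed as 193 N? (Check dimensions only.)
No

power has SI base units: kg * m^2 / s^3
N does NOT reduce to kg * m^2 / s^3; a valid unit for power would be e.g. W.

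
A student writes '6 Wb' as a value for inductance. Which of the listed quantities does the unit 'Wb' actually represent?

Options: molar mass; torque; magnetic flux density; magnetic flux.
magnetic flux

inductance should have units dimensionally equivalent to kg * m^2 / (A^2 * s^2) (e.g. H).
The given unit 'Wb' reduces to kg * m^2 / (A * s^2). Of the listed options, that is the dimensionality of magnetic flux.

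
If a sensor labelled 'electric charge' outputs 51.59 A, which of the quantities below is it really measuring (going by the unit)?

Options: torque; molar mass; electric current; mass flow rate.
electric current

electric charge should have units dimensionally equivalent to A * s (e.g. C).
The given unit 'A' reduces to A. Of the listed options, that is the dimensionality of electric current.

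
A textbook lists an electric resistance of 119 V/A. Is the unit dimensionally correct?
Yes

electric resistance has SI base units: kg * m^2 / (A^2 * s^3)
V/A reduces to the same SI base units, so it is a valid unit for electric resistance.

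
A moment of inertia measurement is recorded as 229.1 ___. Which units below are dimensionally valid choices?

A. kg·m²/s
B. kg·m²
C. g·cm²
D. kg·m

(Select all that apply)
B, C

moment of inertia has SI base units: kg * m^2

Checking each option against kg * m^2:
  A. kg·m²/s: ✗ does not match
  B. kg·m²: ✓ matches
  C. g·cm²: ✓ matches
  D. kg·m: ✗ does not match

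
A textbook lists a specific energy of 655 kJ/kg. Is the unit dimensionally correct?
Yes

specific energy has SI base units: m^2 / s^2
kJ/kg reduces to the same SI base units, so it is a valid unit for specific energy.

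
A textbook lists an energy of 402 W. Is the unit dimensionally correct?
No

energy has SI base units: kg * m^2 / s^2
W does NOT reduce to kg * m^2 / s^2; a valid unit for energy would be e.g. J.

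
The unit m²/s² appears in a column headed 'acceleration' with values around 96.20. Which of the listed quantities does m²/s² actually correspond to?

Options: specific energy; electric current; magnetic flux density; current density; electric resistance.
specific energy

acceleration should have units dimensionally equivalent to m / s^2 (e.g. m/s²).
The given unit 'm²/s²' reduces to m^2 / s^2. Of the listed options, that is the dimensionality of specific energy.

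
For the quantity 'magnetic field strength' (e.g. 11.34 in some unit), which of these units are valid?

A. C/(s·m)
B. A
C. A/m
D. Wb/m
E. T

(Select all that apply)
A, C

magnetic field strength has SI base units: A / m

Checking each option against A / m:
  A. C/(s·m): ✓ matches
  B. A: ✗ does not match
  C. A/m: ✓ matches
  D. Wb/m: ✗ does not match
  E. T: ✗ does not match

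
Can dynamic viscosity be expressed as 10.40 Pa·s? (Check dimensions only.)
Yes

dynamic viscosity has SI base units: kg / (m * s)
Pa·s reduces to the same SI base units, so it is a valid unit for dynamic viscosity.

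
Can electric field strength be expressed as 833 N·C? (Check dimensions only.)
No

electric field strength has SI base units: kg * m / (A * s^3)
N·C does NOT reduce to kg * m / (A * s^3); a valid unit for electric field strength would be e.g. V/m.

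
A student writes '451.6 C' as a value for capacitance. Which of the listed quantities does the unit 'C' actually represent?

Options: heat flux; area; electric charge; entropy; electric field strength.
electric charge

capacitance should have units dimensionally equivalent to A^2 * s^4 / (kg * m^2) (e.g. F).
The given unit 'C' reduces to A * s. Of the listed options, that is the dimensionality of electric charge.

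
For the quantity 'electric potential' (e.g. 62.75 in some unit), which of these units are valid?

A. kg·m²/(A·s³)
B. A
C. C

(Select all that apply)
A

electric potential has SI base units: kg * m^2 / (A * s^3)

Checking each option against kg * m^2 / (A * s^3):
  A. kg·m²/(A·s³): ✓ matches
  B. A: ✗ does not match
  C. C: ✗ does not match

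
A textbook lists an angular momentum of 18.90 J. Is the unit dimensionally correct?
No

angular momentum has SI base units: kg * m^2 / s
J does NOT reduce to kg * m^2 / s; a valid unit for angular momentum would be e.g. kg·m²/s.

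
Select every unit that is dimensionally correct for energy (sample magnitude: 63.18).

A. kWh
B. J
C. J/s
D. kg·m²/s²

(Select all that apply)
A, B, D

energy has SI base units: kg * m^2 / s^2

Checking each option against kg * m^2 / s^2:
  A. kWh: ✓ matches
  B. J: ✓ matches
  C. J/s: ✗ does not match
  D. kg·m²/s²: ✓ matches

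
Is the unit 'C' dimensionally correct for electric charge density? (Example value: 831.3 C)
No

electric charge density has SI base units: A * s / m^3
C does NOT reduce to A * s / m^3; a valid unit for electric charge density would be e.g. C/m³.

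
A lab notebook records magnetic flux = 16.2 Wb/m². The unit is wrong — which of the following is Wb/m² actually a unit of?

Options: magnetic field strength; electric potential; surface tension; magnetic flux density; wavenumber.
magnetic flux density

magnetic flux should have units dimensionally equivalent to kg * m^2 / (A * s^2) (e.g. Wb).
The given unit 'Wb/m²' reduces to kg / (A * s^2). Of the listed options, that is the dimensionality of magnetic flux density.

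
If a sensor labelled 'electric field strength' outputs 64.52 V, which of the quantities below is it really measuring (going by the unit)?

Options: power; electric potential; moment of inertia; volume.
electric potential

electric field strength should have units dimensionally equivalent to kg * m / (A * s^3) (e.g. V/m).
The given unit 'V' reduces to kg * m^2 / (A * s^3). Of the listed options, that is the dimensionality of electric potential.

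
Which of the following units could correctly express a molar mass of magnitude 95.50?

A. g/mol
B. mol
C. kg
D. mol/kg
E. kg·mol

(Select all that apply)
A

molar mass has SI base units: kg / mol

Checking each option against kg / mol:
  A. g/mol: ✓ matches
  B. mol: ✗ does not match
  C. kg: ✗ does not match
  D. mol/kg: ✗ does not match
  E. kg·mol: ✗ does not match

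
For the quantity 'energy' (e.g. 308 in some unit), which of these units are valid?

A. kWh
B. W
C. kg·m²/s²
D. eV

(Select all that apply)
A, C, D

energy has SI base units: kg * m^2 / s^2

Checking each option against kg * m^2 / s^2:
  A. kWh: ✓ matches
  B. W: ✗ does not match
  C. kg·m²/s²: ✓ matches
  D. eV: ✓ matches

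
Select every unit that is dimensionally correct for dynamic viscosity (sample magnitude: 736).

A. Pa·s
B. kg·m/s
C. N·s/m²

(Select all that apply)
A, C

dynamic viscosity has SI base units: kg / (m * s)

Checking each option against kg / (m * s):
  A. Pa·s: ✓ matches
  B. kg·m/s: ✗ does not match
  C. N·s/m²: ✓ matches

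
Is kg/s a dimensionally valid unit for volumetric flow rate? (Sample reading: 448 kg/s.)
No

volumetric flow rate has SI base units: m^3 / s
kg/s does NOT reduce to m^3 / s; a valid unit for volumetric flow rate would be e.g. m³/s.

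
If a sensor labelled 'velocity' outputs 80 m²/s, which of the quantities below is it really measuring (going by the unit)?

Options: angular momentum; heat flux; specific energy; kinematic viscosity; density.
kinematic viscosity

velocity should have units dimensionally equivalent to m / s (e.g. m/s).
The given unit 'm²/s' reduces to m^2 / s. Of the listed options, that is the dimensionality of kinematic viscosity.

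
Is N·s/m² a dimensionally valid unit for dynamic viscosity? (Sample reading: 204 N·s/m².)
Yes

dynamic viscosity has SI base units: kg / (m * s)
N·s/m² reduces to the same SI base units, so it is a valid unit for dynamic viscosity.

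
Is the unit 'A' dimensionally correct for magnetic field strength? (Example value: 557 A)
No

magnetic field strength has SI base units: A / m
A does NOT reduce to A / m; a valid unit for magnetic field strength would be e.g. A/m.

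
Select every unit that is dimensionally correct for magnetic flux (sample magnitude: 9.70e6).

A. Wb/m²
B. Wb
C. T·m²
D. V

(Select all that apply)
B, C

magnetic flux has SI base units: kg * m^2 / (A * s^2)

Checking each option against kg * m^2 / (A * s^2):
  A. Wb/m²: ✗ does not match
  B. Wb: ✓ matches
  C. T·m²: ✓ matches
  D. V: ✗ does not match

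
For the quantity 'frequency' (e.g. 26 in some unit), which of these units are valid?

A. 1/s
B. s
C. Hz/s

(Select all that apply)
A

frequency has SI base units: 1 / s

Checking each option against 1 / s:
  A. 1/s: ✓ matches
  B. s: ✗ does not match
  C. Hz/s: ✗ does not match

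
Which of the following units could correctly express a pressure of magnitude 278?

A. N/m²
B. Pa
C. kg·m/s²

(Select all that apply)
A, B

pressure has SI base units: kg / (m * s^2)

Checking each option against kg / (m * s^2):
  A. N/m²: ✓ matches
  B. Pa: ✓ matches
  C. kg·m/s²: ✗ does not match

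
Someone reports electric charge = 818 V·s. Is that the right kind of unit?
No

electric charge has SI base units: A * s
V·s does NOT reduce to A * s; a valid unit for electric charge would be e.g. C.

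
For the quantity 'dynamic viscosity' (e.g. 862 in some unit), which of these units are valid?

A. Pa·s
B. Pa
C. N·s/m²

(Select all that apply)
A, C

dynamic viscosity has SI base units: kg / (m * s)

Checking each option against kg / (m * s):
  A. Pa·s: ✓ matches
  B. Pa: ✗ does not match
  C. N·s/m²: ✓ matches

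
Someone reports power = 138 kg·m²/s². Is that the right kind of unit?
No

power has SI base units: kg * m^2 / s^3
kg·m²/s² does NOT reduce to kg * m^2 / s^3; a valid unit for power would be e.g. W.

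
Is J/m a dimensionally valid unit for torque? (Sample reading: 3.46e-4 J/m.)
No

torque has SI base units: kg * m^2 / s^2
J/m does NOT reduce to kg * m^2 / s^2; a valid unit for torque would be e.g. N·m.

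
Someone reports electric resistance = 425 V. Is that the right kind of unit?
No

electric resistance has SI base units: kg * m^2 / (A^2 * s^3)
V does NOT reduce to kg * m^2 / (A^2 * s^3); a valid unit for electric resistance would be e.g. Ω.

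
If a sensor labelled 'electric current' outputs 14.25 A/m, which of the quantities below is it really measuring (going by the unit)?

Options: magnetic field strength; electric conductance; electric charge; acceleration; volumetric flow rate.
magnetic field strength

electric current should have units dimensionally equivalent to A (e.g. A).
The given unit 'A/m' reduces to A / m. Of the listed options, that is the dimensionality of magnetic field strength.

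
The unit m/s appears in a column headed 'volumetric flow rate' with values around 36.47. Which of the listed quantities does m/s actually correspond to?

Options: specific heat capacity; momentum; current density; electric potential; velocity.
velocity

volumetric flow rate should have units dimensionally equivalent to m^3 / s (e.g. m³/s).
The given unit 'm/s' reduces to m / s. Of the listed options, that is the dimensionality of velocity.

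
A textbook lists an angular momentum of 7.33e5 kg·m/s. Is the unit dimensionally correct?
No

angular momentum has SI base units: kg * m^2 / s
kg·m/s does NOT reduce to kg * m^2 / s; a valid unit for angular momentum would be e.g. kg·m²/s.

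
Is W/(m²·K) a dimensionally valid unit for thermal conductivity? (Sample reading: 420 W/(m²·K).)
No

thermal conductivity has SI base units: kg * m / (s^3 * K)
W/(m²·K) does NOT reduce to kg * m / (s^3 * K); a valid unit for thermal conductivity would be e.g. W/(m·K).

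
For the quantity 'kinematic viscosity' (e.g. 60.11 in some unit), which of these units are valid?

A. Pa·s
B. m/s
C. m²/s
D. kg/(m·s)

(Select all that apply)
C

kinematic viscosity has SI base units: m^2 / s

Checking each option against m^2 / s:
  A. Pa·s: ✗ does not match
  B. m/s: ✗ does not match
  C. m²/s: ✓ matches
  D. kg/(m·s): ✗ does not match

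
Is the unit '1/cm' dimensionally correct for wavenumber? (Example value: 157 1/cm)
Yes

wavenumber has SI base units: 1 / m
1/cm reduces to the same SI base units, so it is a valid unit for wavenumber.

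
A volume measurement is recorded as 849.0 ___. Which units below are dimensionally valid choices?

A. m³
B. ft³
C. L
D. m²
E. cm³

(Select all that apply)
A, B, C, E

volume has SI base units: m^3

Checking each option against m^3:
  A. m³: ✓ matches
  B. ft³: ✓ matches
  C. L: ✓ matches
  D. m²: ✗ does not match
  E. cm³: ✓ matches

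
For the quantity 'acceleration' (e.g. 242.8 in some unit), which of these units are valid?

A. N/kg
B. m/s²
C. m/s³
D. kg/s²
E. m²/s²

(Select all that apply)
A, B

acceleration has SI base units: m / s^2

Checking each option against m / s^2:
  A. N/kg: ✓ matches
  B. m/s²: ✓ matches
  C. m/s³: ✗ does not match
  D. kg/s²: ✗ does not match
  E. m²/s²: ✗ does not match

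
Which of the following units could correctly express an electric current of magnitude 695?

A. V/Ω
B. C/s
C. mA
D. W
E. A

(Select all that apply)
A, B, C, E

electric current has SI base units: A

Checking each option against A:
  A. V/Ω: ✓ matches
  B. C/s: ✓ matches
  C. mA: ✓ matches
  D. W: ✗ does not match
  E. A: ✓ matches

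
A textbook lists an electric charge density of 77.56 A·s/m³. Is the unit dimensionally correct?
Yes

electric charge density has SI base units: A * s / m^3
A·s/m³ reduces to the same SI base units, so it is a valid unit for electric charge density.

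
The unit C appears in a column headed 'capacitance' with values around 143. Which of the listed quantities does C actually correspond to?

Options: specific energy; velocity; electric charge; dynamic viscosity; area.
electric charge

capacitance should have units dimensionally equivalent to A^2 * s^4 / (kg * m^2) (e.g. F).
The given unit 'C' reduces to A * s. Of the listed options, that is the dimensionality of electric charge.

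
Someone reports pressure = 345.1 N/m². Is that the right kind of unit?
Yes

pressure has SI base units: kg / (m * s^2)
N/m² reduces to the same SI base units, so it is a valid unit for pressure.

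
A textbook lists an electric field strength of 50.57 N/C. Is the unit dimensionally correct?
Yes

electric field strength has SI base units: kg * m / (A * s^3)
N/C reduces to the same SI base units, so it is a valid unit for electric field strength.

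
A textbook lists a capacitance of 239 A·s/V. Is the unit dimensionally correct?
Yes

capacitance has SI base units: A^2 * s^4 / (kg * m^2)
A·s/V reduces to the same SI base units, so it is a valid unit for capacitance.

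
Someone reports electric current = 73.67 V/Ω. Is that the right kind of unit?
Yes

electric current has SI base units: A
V/Ω reduces to the same SI base units, so it is a valid unit for electric current.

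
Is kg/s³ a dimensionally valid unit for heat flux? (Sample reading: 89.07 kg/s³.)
Yes

heat flux has SI base units: kg / s^3
kg/s³ reduces to the same SI base units, so it is a valid unit for heat flux.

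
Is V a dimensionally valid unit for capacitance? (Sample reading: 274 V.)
No

capacitance has SI base units: A^2 * s^4 / (kg * m^2)
V does NOT reduce to A^2 * s^4 / (kg * m^2); a valid unit for capacitance would be e.g. F.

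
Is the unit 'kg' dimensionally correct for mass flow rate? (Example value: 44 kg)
No

mass flow rate has SI base units: kg / s
kg does NOT reduce to kg / s; a valid unit for mass flow rate would be e.g. kg/s.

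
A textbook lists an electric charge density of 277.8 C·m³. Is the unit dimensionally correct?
No

electric charge density has SI base units: A * s / m^3
C·m³ does NOT reduce to A * s / m^3; a valid unit for electric charge density would be e.g. C/m³.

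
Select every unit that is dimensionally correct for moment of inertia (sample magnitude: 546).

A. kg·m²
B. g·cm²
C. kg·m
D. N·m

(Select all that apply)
A, B

moment of inertia has SI base units: kg * m^2

Checking each option against kg * m^2:
  A. kg·m²: ✓ matches
  B. g·cm²: ✓ matches
  C. kg·m: ✗ does not match
  D. N·m: ✗ does not match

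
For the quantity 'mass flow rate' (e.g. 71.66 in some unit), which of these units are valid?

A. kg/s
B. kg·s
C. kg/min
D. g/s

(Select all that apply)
A, C, D

mass flow rate has SI base units: kg / s

Checking each option against kg / s:
  A. kg/s: ✓ matches
  B. kg·s: ✗ does not match
  C. kg/min: ✓ matches
  D. g/s: ✓ matches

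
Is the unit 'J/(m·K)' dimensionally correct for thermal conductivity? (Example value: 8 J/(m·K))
No

thermal conductivity has SI base units: kg * m / (s^3 * K)
J/(m·K) does NOT reduce to kg * m / (s^3 * K); a valid unit for thermal conductivity would be e.g. W/(m·K).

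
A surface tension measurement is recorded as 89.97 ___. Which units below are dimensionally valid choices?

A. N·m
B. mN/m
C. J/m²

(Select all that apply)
B, C

surface tension has SI base units: kg / s^2

Checking each option against kg / s^2:
  A. N·m: ✗ does not match
  B. mN/m: ✓ matches
  C. J/m²: ✓ matches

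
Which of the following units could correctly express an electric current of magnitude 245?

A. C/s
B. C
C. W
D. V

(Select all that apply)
A

electric current has SI base units: A

Checking each option against A:
  A. C/s: ✓ matches
  B. C: ✗ does not match
  C. W: ✗ does not match
  D. V: ✗ does not match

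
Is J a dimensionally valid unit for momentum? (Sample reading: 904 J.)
No

momentum has SI base units: kg * m / s
J does NOT reduce to kg * m / s; a valid unit for momentum would be e.g. kg·m/s.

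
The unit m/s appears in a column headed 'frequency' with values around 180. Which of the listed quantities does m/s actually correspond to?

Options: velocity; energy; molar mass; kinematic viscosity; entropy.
velocity

frequency should have units dimensionally equivalent to 1 / s (e.g. Hz).
The given unit 'm/s' reduces to m / s. Of the listed options, that is the dimensionality of velocity.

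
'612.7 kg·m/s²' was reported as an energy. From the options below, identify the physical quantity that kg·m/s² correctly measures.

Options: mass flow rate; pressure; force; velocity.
force

energy should have units dimensionally equivalent to kg * m^2 / s^2 (e.g. J).
The given unit 'kg·m/s²' reduces to kg * m / s^2. Of the listed options, that is the dimensionality of force.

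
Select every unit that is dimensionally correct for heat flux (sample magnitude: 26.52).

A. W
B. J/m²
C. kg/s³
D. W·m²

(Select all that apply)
C

heat flux has SI base units: kg / s^3

Checking each option against kg / s^3:
  A. W: ✗ does not match
  B. J/m²: ✗ does not match
  C. kg/s³: ✓ matches
  D. W·m²: ✗ does not match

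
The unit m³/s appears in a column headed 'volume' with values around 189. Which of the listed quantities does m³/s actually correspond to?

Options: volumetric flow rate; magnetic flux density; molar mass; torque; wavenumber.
volumetric flow rate

volume should have units dimensionally equivalent to m^3 (e.g. m³).
The given unit 'm³/s' reduces to m^3 / s. Of the listed options, that is the dimensionality of volumetric flow rate.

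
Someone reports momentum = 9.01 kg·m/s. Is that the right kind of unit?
Yes

momentum has SI base units: kg * m / s
kg·m/s reduces to the same SI base units, so it is a valid unit for momentum.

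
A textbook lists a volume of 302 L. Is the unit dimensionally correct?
Yes

volume has SI base units: m^3
L reduces to the same SI base units, so it is a valid unit for volume.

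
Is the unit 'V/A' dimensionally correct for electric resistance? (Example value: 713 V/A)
Yes

electric resistance has SI base units: kg * m^2 / (A^2 * s^3)
V/A reduces to the same SI base units, so it is a valid unit for electric resistance.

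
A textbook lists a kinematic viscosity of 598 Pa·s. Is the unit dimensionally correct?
No

kinematic viscosity has SI base units: m^2 / s
Pa·s does NOT reduce to m^2 / s; a valid unit for kinematic viscosity would be e.g. m²/s.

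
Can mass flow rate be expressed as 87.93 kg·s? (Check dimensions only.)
No

mass flow rate has SI base units: kg / s
kg·s does NOT reduce to kg / s; a valid unit for mass flow rate would be e.g. kg/s.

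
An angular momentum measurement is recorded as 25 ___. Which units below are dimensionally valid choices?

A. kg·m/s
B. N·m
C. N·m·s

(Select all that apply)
C

angular momentum has SI base units: kg * m^2 / s

Checking each option against kg * m^2 / s:
  A. kg·m/s: ✗ does not match
  B. N·m: ✗ does not match
  C. N·m·s: ✓ matches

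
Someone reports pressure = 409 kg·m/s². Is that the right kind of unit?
No

pressure has SI base units: kg / (m * s^2)
kg·m/s² does NOT reduce to kg / (m * s^2); a valid unit for pressure would be e.g. Pa.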